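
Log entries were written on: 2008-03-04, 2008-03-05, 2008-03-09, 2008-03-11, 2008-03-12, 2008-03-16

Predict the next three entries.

Every event lands on a Tuesday or Wednesday or Sunday (gaps cycle 1, 4, 2, 1, 4).
So the schedule is: every Tuesday, Wednesday and Sunday.
Next Tuesday: 2008-03-18.
Next Wednesday: 2008-03-19.
The following Sunday is 2008-03-23.

2008-03-18, 2008-03-19, 2008-03-23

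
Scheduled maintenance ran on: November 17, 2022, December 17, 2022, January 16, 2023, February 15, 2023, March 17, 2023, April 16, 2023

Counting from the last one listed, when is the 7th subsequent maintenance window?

The spacing is 30, 30, 30, 30, 30 days — always 30 days.
April 16, 2023 + 30 days = May 16, 2023.
May 16, 2023 + 30 days = June 15, 2023.
June 15, 2023 + 30 days = July 15, 2023.
July 15, 2023 + 30 days = August 14, 2023.
August 14, 2023 + 30 days = September 13, 2023.
September 13, 2023 + 30 days = October 13, 2023.
October 13, 2023 + 30 days = November 12, 2023.

November 12, 2023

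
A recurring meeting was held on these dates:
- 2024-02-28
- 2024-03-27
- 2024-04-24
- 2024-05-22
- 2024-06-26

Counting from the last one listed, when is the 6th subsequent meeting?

All dates are Wednesdays, 28, 28, 28, 35 days apart.
Specifically, the 4th Wednesday of each month.
July 2024 — 4th Wednesday is 2024-07-24.
4th Wednesday of August 2024: 2024-08-28.
4th Wednesday of September 2024: 2024-09-25.
4th Wednesday of October 2024: 2024-10-23.
4th Wednesday of November 2024: 2024-11-27.
December 2024 — 4th Wednesday is 2024-12-25.

2024-12-25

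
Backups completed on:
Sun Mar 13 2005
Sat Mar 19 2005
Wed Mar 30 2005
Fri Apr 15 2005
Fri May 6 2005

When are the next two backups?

The spacing grows by 5 each time: 6, 11, 16, 21 days.
Next gap: 26 days. Fri May 6 2005 + 26 days = Wed Jun 1 2005.
Next gap: 31 days. Wed Jun 1 2005 + 31 days = Sat Jul 2 2005.

Wed Jun 1 2005, Sat Jul 2 2005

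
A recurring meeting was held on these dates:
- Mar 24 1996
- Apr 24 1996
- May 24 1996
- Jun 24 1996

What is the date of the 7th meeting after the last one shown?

The day-of-month is always 24 (31, 30, 31 days between events).
So this recurs on the 24th of each month.
July 1996: Jul 24 1996.
August 1996: Aug 24 1996.
September 1996: Sep 24 1996.
Next: October 1996 → Oct 24 1996.
Next: November 1996 → Nov 24 1996.
December 1996: Dec 24 1996.
Next: January 1997 → Jan 24 1997.

Jan 24 1997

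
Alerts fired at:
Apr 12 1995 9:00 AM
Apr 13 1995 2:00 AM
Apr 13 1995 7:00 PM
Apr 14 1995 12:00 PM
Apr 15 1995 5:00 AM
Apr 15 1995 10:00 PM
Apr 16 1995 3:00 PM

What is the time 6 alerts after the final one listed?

The interval is a steady 17 hours (17, 17, 17, 17, 17, 17).
Apr 16 1995 3:00 PM + 17 h = Apr 17 1995 8:00 AM.
Apr 17 1995 8:00 AM + 17 h = Apr 18 1995 1:00 AM.
Apr 18 1995 1:00 AM + 17 h = Apr 18 1995 6:00 PM.
Apr 18 1995 6:00 PM + 17 h = Apr 19 1995 11:00 AM.
Apr 19 1995 11:00 AM + 17 h = Apr 20 1995 4:00 AM.
Apr 20 1995 4:00 AM + 17 h = Apr 20 1995 9:00 PM.

Apr 20 1995 9:00 PM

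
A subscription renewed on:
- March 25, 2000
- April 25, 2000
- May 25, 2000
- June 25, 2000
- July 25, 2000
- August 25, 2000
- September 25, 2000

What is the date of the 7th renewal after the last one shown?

April 25, 2001

Each date is the 25th; the gaps (31, 30, 31, 30, 31, 31) track the month lengths.
The rule is the 25th of each month.
October 2000: October 25, 2000.
Next: November 2000 → November 25, 2000.
December 2000: December 25, 2000.
January 2001: January 25, 2001.
Next: February 2001 → February 25, 2001.
Next: March 2001 → March 25, 2001.
April 2001: April 25, 2001.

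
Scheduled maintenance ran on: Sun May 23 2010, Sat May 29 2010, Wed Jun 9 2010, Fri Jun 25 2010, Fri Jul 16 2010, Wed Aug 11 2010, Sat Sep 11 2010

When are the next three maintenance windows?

The spacing grows by 5 each time: 6, 11, 16, 21, 26, 31 days.
Next gap: 36 days. Sat Sep 11 2010 + 36 days = Sun Oct 17 2010.
Next gap: 41 days. Sun Oct 17 2010 + 41 days = Sat Nov 27 2010.
Next gap: 46 days. Sat Nov 27 2010 + 46 days = Wed Jan 12 2011.

Sun Oct 17 2010, Sat Nov 27 2010, Wed Jan 12 2011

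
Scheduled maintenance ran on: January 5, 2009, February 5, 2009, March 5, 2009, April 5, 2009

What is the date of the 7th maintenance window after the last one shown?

November 5, 2009

Gaps: 31, 28, 31 days — not constant. Every event is on the 5th of the month.
Pattern: the 5th of each month.
May 2009: May 5, 2009.
Next: June 2009 → June 5, 2009.
Next: July 2009 → July 5, 2009.
Next: August 2009 → August 5, 2009.
Next: September 2009 → September 5, 2009.
October 2009: October 5, 2009.
Next: November 2009 → November 5, 2009.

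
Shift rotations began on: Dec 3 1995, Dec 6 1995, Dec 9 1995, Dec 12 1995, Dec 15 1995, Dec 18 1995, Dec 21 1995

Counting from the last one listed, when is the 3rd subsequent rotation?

The spacing is 3, 3, 3, 3, 3, 3 days — always 3 days.
Dec 21 1995 + 3 days = Dec 24 1995.
Dec 24 1995 + 3 days = Dec 27 1995.
Dec 27 1995 + 3 days = Dec 30 1995.

Dec 30 1995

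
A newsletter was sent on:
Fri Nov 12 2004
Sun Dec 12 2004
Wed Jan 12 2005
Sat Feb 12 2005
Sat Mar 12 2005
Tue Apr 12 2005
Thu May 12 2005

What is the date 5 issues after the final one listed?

Gaps: 30, 31, 31, 28, 31, 30 days — not constant. Every event is on the 12th of the month.
Pattern: the 12th of each month.
June 2005: Sun Jun 12 2005.
Next: July 2005 → Tue Jul 12 2005.
August 2005: Fri Aug 12 2005.
September 2005: Mon Sep 12 2005.
October 2005: Wed Oct 12 2005.

Wed Oct 12 2005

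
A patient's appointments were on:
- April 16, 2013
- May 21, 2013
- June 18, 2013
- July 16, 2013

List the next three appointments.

August 20, 2013; September 17, 2013; October 15, 2013

All dates are Tuesdays, 35, 28, 28 days apart.
Specifically, the 3rd Tuesday of each month.
3rd Tuesday of August 2013: August 20, 2013.
3rd Tuesday of September 2013: September 17, 2013.
3rd Tuesday of October 2013: October 15, 2013.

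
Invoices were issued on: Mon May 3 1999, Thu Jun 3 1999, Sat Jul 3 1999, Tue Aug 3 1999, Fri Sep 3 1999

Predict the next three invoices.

The day-of-month is always 3 (31, 30, 31, 31 days between events).
So this recurs on the 3rd of each month.
Next: October 1999 → Sun Oct 3 1999.
November 1999: Wed Nov 3 1999.
December 1999: Fri Dec 3 1999.

Sun Oct 3 1999, Wed Nov 3 1999, Fri Dec 3 1999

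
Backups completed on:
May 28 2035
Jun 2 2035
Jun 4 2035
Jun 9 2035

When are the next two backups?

Every event lands on a Monday or Saturday (gaps cycle 5, 2, 5).
So the schedule is: every Monday and Saturday.
The following Monday is Jun 11 2035.
Next Saturday: Jun 16 2035.

Jun 11 2035, Jun 16 2035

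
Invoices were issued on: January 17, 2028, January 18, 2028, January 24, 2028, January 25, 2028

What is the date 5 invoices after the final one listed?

Every event lands on a Monday or Tuesday (gaps cycle 1, 6, 1).
So the schedule is: every Monday and Tuesday.
The following Monday is January 31, 2028.
The following Tuesday is February 1, 2028.
The following Monday is February 7, 2028.
The following Tuesday is February 8, 2028.
The following Monday is February 14, 2028.

February 14, 2028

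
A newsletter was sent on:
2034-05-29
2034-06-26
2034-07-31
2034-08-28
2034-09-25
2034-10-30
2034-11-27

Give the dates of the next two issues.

Every date is a Monday; gaps 28, 35, 28, 28, 35, 28 days.
Each is the last Monday of its month (at least one falls on the 29th or later, ruling out '4th Monday').
Last Monday of December 2034: 2034-12-25.
Last Monday of January 2035: 2035-01-29.

2034-12-25, 2035-01-29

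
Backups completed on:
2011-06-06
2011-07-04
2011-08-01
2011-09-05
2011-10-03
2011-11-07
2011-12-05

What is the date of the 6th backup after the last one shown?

These are Mondays at 28- or 35-day spacing (28, 28, 35, 28, 35, 28).
The pattern: 1st Monday of the month.
1st Monday of January 2012: 2012-01-02.
1st Monday of February 2012: 2012-02-06.
1st Monday of March 2012: 2012-03-05.
1st Monday of April 2012: 2012-04-02.
1st Monday of May 2012: 2012-05-07.
June 2012 — 1st Monday is 2012-06-04.

2012-06-04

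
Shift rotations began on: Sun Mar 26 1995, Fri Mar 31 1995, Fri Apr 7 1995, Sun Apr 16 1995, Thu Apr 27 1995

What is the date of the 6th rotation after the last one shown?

The spacing grows by 2 each time: 5, 7, 9, 11 days.
Next gap: 13 days. Thu Apr 27 1995 + 13 days = Wed May 10 1995.
Next gap: 15 days. Wed May 10 1995 + 15 days = Thu May 25 1995.
Next gap: 17 days. Thu May 25 1995 + 17 days = Sun Jun 11 1995.
Next gap: 19 days. Sun Jun 11 1995 + 19 days = Fri Jun 30 1995.
Next gap: 21 days. Fri Jun 30 1995 + 21 days = Fri Jul 21 1995.
Next gap: 23 days. Fri Jul 21 1995 + 23 days = Sun Aug 13 1995.

Sun Aug 13 1995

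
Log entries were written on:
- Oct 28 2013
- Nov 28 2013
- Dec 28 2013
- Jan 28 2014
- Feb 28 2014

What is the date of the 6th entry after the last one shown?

Aug 28 2014

Gaps: 31, 30, 31, 31 days — not constant. Every event is on the 28th of the month.
Pattern: the 28th of each month.
March 2014: Mar 28 2014.
April 2014: Apr 28 2014.
Next: May 2014 → May 28 2014.
June 2014: Jun 28 2014.
July 2014: Jul 28 2014.
August 2014: Aug 28 2014.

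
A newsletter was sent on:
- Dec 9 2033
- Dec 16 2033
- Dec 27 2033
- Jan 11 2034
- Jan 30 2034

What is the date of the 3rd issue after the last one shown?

The spacing grows by 4 each time: 7, 11, 15, 19 days.
Next gap: 23 days. Jan 30 2034 + 23 days = Feb 22 2034.
Next gap: 27 days. Feb 22 2034 + 27 days = Mar 21 2034.
Next gap: 31 days. Mar 21 2034 + 31 days = Apr 21 2034.

Apr 21 2034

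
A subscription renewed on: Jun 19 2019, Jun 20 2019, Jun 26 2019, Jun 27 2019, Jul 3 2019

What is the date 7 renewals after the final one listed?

Every event lands on a Wednesday or Thursday (gaps cycle 1, 6, 1, 6).
So the schedule is: every Wednesday and Thursday.
Next Thursday: Jul 4 2019.
Next Wednesday: Jul 10 2019.
Next Thursday: Jul 11 2019.
The following Wednesday is Jul 17 2019.
The following Thursday is Jul 18 2019.
The following Wednesday is Jul 24 2019.
Next Thursday: Jul 25 2019.

Jul 25 2019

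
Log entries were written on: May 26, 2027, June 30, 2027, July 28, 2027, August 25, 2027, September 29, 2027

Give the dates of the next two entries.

October 27, 2027; November 24, 2027

All Wednesdays; the gaps (35, 28, 28, 35) vary with month length.
This is the last Wednesday of each month.
October 2027 ends with Wednesday October 27, 2027.
Last Wednesday of November 2027: November 24, 2027.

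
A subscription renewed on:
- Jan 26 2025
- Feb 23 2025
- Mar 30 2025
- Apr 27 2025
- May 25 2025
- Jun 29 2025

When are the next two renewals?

Jul 27 2025, Aug 31 2025

All Sundays; the gaps (28, 35, 28, 28, 35) vary with month length.
This is the last Sunday of each month.
July 2025 ends with Sunday Jul 27 2025.
August 2025 ends with Sunday Aug 31 2025.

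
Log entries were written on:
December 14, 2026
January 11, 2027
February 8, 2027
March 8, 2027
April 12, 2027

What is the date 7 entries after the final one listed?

November 8, 2027

These are Mondays at 28- or 35-day spacing (28, 28, 28, 35).
The pattern: 2nd Monday of the month.
2nd Monday of May 2027: May 10, 2027.
2nd Monday of June 2027: June 14, 2027.
July 2027 — 2nd Monday is July 12, 2027.
August 2027 — 2nd Monday is August 9, 2027.
2nd Monday of September 2027: September 13, 2027.
October 2027 — 2nd Monday is October 11, 2027.
November 2027 — 2nd Monday is November 8, 2027.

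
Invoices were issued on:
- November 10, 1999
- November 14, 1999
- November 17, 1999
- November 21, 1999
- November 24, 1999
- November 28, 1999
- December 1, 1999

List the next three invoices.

Gaps: 4, 3, 4, 3, 4, 3 days — not constant, but cyclic with period 2.
The events fall on every Wednesday and Sunday.
The following Sunday is December 5, 1999.
The following Wednesday is December 8, 1999.
Next Sunday: December 12, 1999.

December 5, 1999; December 8, 1999; December 12, 1999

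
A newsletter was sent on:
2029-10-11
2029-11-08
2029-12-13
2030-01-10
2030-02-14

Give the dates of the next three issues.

2030-03-14, 2030-04-11, 2030-05-09

Gaps: 28, 35, 28, 35 days — a mix of 28 and 35. Every date is a Thursday.
Each is the 2nd Thursday of its month.
2nd Thursday of March 2030: 2030-03-14.
April 2030 — 2nd Thursday is 2030-04-11.
2nd Thursday of May 2030: 2030-05-09.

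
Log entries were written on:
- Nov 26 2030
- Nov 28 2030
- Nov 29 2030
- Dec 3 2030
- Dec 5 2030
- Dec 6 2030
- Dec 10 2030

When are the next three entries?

Dec 12 2030, Dec 13 2030, Dec 17 2030

Every event lands on a Tuesday or Thursday or Friday (gaps cycle 2, 1, 4, 2, 1, 4).
So the schedule is: every Tuesday, Thursday and Friday.
Next Thursday: Dec 12 2030.
Next Friday: Dec 13 2030.
The following Tuesday is Dec 17 2030.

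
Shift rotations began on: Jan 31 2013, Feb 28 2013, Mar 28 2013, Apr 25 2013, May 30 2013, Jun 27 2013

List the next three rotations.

Every date is a Thursday; gaps 28, 28, 28, 35, 28 days.
Each is the last Thursday of its month (at least one falls on the 29th or later, ruling out '4th Thursday').
July 2013 ends with Thursday Jul 25 2013.
August 2013 ends with Thursday Aug 29 2013.
Last Thursday of September 2013: Sep 26 2013.

Jul 25 2013, Aug 29 2013, Sep 26 2013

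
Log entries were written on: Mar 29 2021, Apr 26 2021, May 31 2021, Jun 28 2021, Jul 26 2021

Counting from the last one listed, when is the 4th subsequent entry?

Nov 29 2021

All Mondays; the gaps (28, 35, 28, 28) vary with month length.
This is the last Monday of each month.
Last Monday of August 2021: Aug 30 2021.
Last Monday of September 2021: Sep 27 2021.
Last Monday of October 2021: Oct 25 2021.
Last Monday of November 2021: Nov 29 2021.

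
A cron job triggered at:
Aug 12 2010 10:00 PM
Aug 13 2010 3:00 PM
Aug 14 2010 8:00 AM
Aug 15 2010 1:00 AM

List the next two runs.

Spacing: 17, 17, 17 h — constant 17 h.
Aug 15 2010 1:00 AM + 17 h = Aug 15 2010 6:00 PM.
Aug 15 2010 6:00 PM + 17 h = Aug 16 2010 11:00 AM.

Aug 15 2010 6:00 PM, Aug 16 2010 11:00 AM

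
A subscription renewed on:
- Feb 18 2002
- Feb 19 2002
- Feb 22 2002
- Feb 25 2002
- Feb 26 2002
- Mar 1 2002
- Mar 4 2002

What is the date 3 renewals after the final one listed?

The gap pattern 1, 3, 3, 1, 3, 3 repeats every 3 events.
These are the Mondays, Tuesdays and Fridays of each week.
The following Tuesday is Mar 5 2002.
Next Friday: Mar 8 2002.
Next Monday: Mar 11 2002.

Mar 11 2002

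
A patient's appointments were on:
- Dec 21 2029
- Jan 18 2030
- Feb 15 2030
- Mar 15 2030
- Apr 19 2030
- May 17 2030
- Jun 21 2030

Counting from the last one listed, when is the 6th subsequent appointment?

Dec 20 2030

All dates are Fridays, 28, 28, 28, 35, 28, 35 days apart.
Specifically, the 3rd Friday of each month.
3rd Friday of July 2030: Jul 19 2030.
3rd Friday of August 2030: Aug 16 2030.
3rd Friday of September 2030: Sep 20 2030.
October 2030 — 3rd Friday is Oct 18 2030.
November 2030 — 3rd Friday is Nov 15 2030.
3rd Friday of December 2030: Dec 20 2030.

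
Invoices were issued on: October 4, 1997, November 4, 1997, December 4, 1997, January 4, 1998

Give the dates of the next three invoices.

February 4, 1998; March 4, 1998; April 4, 1998

Each date is the 4th; the gaps (31, 30, 31) track the month lengths.
The rule is the 4th of each month.
February 1998: February 4, 1998.
Next: March 1998 → March 4, 1998.
Next: April 1998 → April 4, 1998.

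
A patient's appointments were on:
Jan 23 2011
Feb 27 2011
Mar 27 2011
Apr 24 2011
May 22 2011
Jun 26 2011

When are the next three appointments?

Jul 24 2011, Aug 28 2011, Sep 25 2011

These are Sundays at 28- or 35-day spacing (35, 28, 28, 28, 35).
The pattern: 4th Sunday of the month.
July 2011 — 4th Sunday is Jul 24 2011.
August 2011 — 4th Sunday is Aug 28 2011.
4th Sunday of September 2011: Sep 25 2011.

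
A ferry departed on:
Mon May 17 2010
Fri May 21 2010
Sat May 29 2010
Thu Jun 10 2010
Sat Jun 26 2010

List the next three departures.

Intervals are 4, 8, 12, 16 days — an arithmetic progression with common difference 4.
Next gap: 20 days. Sat Jun 26 2010 + 20 days = Fri Jul 16 2010.
Next gap: 24 days. Fri Jul 16 2010 + 24 days = Mon Aug 9 2010.
Next gap: 28 days. Mon Aug 9 2010 + 28 days = Mon Sep 6 2010.

Fri Jul 16 2010, Mon Aug 9 2010, Mon Sep 6 2010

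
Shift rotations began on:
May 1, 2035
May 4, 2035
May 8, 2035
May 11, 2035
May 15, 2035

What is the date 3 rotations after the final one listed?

May 25, 2035

Every event lands on a Tuesday or Friday (gaps cycle 3, 4, 3, 4).
So the schedule is: every Tuesday and Friday.
Next Friday: May 18, 2035.
The following Tuesday is May 22, 2035.
The following Friday is May 25, 2035.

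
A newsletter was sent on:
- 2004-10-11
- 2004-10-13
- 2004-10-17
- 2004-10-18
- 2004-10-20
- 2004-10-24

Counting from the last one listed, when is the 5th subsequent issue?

2004-11-03

The gap pattern 2, 4, 1, 2, 4 repeats every 3 events.
These are the Mondays, Wednesdays and Sundays of each week.
The following Monday is 2004-10-25.
Next Wednesday: 2004-10-27.
Next Sunday: 2004-10-31.
Next Monday: 2004-11-01.
Next Wednesday: 2004-11-03.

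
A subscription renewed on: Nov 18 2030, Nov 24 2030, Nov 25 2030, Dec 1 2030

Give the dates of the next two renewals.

The gap pattern 6, 1, 6 repeats every 2 events.
These are the Mondays and Sundays of each week.
Next Monday: Dec 2 2030.
Next Sunday: Dec 8 2030.

Dec 2 2030, Dec 8 2030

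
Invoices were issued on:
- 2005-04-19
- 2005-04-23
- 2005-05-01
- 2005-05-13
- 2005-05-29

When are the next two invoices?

Intervals are 4, 8, 12, 16 days — an arithmetic progression with common difference 4.
Next gap: 20 days. 2005-05-29 + 20 days = 2005-06-18.
Next gap: 24 days. 2005-06-18 + 24 days = 2005-07-12.

2005-06-18, 2005-07-12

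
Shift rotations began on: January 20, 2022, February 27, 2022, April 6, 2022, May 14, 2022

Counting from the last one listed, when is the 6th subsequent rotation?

Every event comes 38 days after the last (38, 38, 38).
May 14, 2022 + 38 days = June 21, 2022.
June 21, 2022 + 38 days = July 29, 2022.
July 29, 2022 + 38 days = September 5, 2022.
September 5, 2022 + 38 days = October 13, 2022.
October 13, 2022 + 38 days = November 20, 2022.
November 20, 2022 + 38 days = December 28, 2022.

December 28, 2022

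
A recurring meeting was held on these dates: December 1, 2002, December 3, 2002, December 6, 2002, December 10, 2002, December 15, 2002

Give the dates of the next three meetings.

The spacing grows by 1 each time: 2, 3, 4, 5 days.
Next gap: 6 days. December 15, 2002 + 6 days = December 21, 2002.
Next gap: 7 days. December 21, 2002 + 7 days = December 28, 2002.
Next gap: 8 days. December 28, 2002 + 8 days = January 5, 2003.

December 21, 2002; December 28, 2002; January 5, 2003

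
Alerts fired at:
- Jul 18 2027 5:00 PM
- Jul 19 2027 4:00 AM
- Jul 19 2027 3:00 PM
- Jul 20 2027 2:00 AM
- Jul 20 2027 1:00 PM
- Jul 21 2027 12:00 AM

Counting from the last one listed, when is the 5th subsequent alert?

Jul 23 2027 7:00 AM

Gaps: 11, 11, 11, 11, 11 hours — each event is 11 hours after the previous one.
Jul 21 2027 12:00 AM + 11 h = Jul 21 2027 11:00 AM.
Jul 21 2027 11:00 AM + 11 h = Jul 21 2027 10:00 PM.
Jul 21 2027 10:00 PM + 11 h = Jul 22 2027 9:00 AM.
Jul 22 2027 9:00 AM + 11 h = Jul 22 2027 8:00 PM.
Jul 22 2027 8:00 PM + 11 h = Jul 23 2027 7:00 AM.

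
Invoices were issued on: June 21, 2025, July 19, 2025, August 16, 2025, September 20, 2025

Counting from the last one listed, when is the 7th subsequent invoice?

April 18, 2026

Gaps: 28, 28, 35 days — a mix of 28 and 35. Every date is a Saturday.
Each is the 3rd Saturday of its month.
October 2025 — 3rd Saturday is October 18, 2025.
November 2025 — 3rd Saturday is November 15, 2025.
3rd Saturday of December 2025: December 20, 2025.
January 2026 — 3rd Saturday is January 17, 2026.
3rd Saturday of February 2026: February 21, 2026.
March 2026 — 3rd Saturday is March 21, 2026.
3rd Saturday of April 2026: April 18, 2026.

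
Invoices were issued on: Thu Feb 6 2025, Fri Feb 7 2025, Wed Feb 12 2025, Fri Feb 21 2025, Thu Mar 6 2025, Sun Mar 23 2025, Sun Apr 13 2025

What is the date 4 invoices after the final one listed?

Fri Aug 15 2025

Intervals are 1, 5, 9, 13, 17, 21 days — an arithmetic progression with common difference 4.
Next gap: 25 days. Sun Apr 13 2025 + 25 days = Thu May 8 2025.
Next gap: 29 days. Thu May 8 2025 + 29 days = Fri Jun 6 2025.
Next gap: 33 days. Fri Jun 6 2025 + 33 days = Wed Jul 9 2025.
Next gap: 37 days. Wed Jul 9 2025 + 37 days = Fri Aug 15 2025.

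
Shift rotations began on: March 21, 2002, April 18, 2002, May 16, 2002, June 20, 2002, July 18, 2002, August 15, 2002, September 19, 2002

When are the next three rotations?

October 17, 2002; November 21, 2002; December 19, 2002

Gaps: 28, 28, 35, 28, 28, 35 days — a mix of 28 and 35. Every date is a Thursday.
Each is the 3rd Thursday of its month.
October 2002 — 3rd Thursday is October 17, 2002.
3rd Thursday of November 2002: November 21, 2002.
3rd Thursday of December 2002: December 19, 2002.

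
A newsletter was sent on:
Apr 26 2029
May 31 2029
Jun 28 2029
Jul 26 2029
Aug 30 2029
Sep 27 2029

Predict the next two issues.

All Thursdays; the gaps (35, 28, 28, 35, 28) vary with month length.
This is the last Thursday of each month.
Last Thursday of October 2029: Oct 25 2029.
Last Thursday of November 2029: Nov 29 2029.

Oct 25 2029, Nov 29 2029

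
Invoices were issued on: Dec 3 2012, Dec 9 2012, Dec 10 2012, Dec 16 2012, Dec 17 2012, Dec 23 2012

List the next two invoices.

Dec 24 2012, Dec 30 2012

The gap pattern 6, 1, 6, 1, 6 repeats every 2 events.
These are the Mondays and Sundays of each week.
Next Monday: Dec 24 2012.
The following Sunday is Dec 30 2012.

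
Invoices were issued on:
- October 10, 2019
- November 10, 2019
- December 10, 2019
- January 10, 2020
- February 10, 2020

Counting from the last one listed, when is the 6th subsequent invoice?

August 10, 2020

The day-of-month is always 10 (31, 30, 31, 31 days between events).
So this recurs on the 10th of each month.
March 2020: March 10, 2020.
April 2020: April 10, 2020.
Next: May 2020 → May 10, 2020.
Next: June 2020 → June 10, 2020.
July 2020: July 10, 2020.
Next: August 2020 → August 10, 2020.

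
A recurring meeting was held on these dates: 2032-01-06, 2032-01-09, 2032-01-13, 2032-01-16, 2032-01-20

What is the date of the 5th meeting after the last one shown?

Every event lands on a Tuesday or Friday (gaps cycle 3, 4, 3, 4).
So the schedule is: every Tuesday and Friday.
Next Friday: 2032-01-23.
Next Tuesday: 2032-01-27.
The following Friday is 2032-01-30.
Next Tuesday: 2032-02-03.
The following Friday is 2032-02-06.

2032-02-06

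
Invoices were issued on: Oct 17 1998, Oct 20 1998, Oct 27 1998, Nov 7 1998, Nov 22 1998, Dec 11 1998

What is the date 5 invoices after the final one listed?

May 15 1999

Gaps: 3, 7, 11, 15, 19 days — each gap is 4 larger than the previous one.
Next gap: 23 days. Dec 11 1998 + 23 days = Jan 3 1999.
Next gap: 27 days. Jan 3 1999 + 27 days = Jan 30 1999.
Next gap: 31 days. Jan 30 1999 + 31 days = Mar 2 1999.
Next gap: 35 days. Mar 2 1999 + 35 days = Apr 6 1999.
Next gap: 39 days. Apr 6 1999 + 39 days = May 15 1999.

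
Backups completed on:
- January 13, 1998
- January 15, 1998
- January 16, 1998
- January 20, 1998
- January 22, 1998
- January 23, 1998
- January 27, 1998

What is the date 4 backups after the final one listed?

February 5, 1998

Every event lands on a Tuesday or Thursday or Friday (gaps cycle 2, 1, 4, 2, 1, 4).
So the schedule is: every Tuesday, Thursday and Friday.
The following Thursday is January 29, 1998.
The following Friday is January 30, 1998.
Next Tuesday: February 3, 1998.
The following Thursday is February 5, 1998.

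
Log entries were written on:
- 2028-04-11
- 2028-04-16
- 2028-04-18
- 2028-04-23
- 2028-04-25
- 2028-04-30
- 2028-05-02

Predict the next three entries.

The gap pattern 5, 2, 5, 2, 5, 2 repeats every 2 events.
These are the Tuesdays and Sundays of each week.
The following Sunday is 2028-05-07.
The following Tuesday is 2028-05-09.
The following Sunday is 2028-05-14.

2028-05-07, 2028-05-09, 2028-05-14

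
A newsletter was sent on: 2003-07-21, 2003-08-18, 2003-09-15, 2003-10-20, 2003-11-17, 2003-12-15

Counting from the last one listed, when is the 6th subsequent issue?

Gaps: 28, 28, 35, 28, 28 days — a mix of 28 and 35. Every date is a Monday.
Each is the 3rd Monday of its month.
3rd Monday of January 2004: 2004-01-19.
3rd Monday of February 2004: 2004-02-16.
March 2004 — 3rd Monday is 2004-03-15.
April 2004 — 3rd Monday is 2004-04-19.
3rd Monday of May 2004: 2004-05-17.
3rd Monday of June 2004: 2004-06-21.

2004-06-21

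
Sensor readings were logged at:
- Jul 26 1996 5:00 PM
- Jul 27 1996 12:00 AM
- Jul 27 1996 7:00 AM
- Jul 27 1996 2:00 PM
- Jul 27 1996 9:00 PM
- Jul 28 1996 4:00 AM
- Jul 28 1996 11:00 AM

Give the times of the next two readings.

Jul 28 1996 6:00 PM, Jul 29 1996 1:00 AM

Gaps: 7, 7, 7, 7, 7, 7 hours — each event is 7 hours after the previous one.
Jul 28 1996 11:00 AM + 7 h = Jul 28 1996 6:00 PM.
Jul 28 1996 6:00 PM + 7 h = Jul 29 1996 1:00 AM.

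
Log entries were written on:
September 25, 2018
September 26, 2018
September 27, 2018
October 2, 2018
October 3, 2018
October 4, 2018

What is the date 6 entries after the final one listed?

October 18, 2018

Gaps: 1, 1, 5, 1, 1 days — not constant, but cyclic with period 3.
The events fall on every Tuesday, Wednesday and Thursday.
Next Tuesday: October 9, 2018.
Next Wednesday: October 10, 2018.
The following Thursday is October 11, 2018.
Next Tuesday: October 16, 2018.
Next Wednesday: October 17, 2018.
The following Thursday is October 18, 2018.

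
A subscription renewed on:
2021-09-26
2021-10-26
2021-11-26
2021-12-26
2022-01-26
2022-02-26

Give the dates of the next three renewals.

2022-03-26, 2022-04-26, 2022-05-26

Gaps: 30, 31, 30, 31, 31 days — not constant. Every event is on the 26th of the month.
Pattern: the 26th of each month.
March 2022: 2022-03-26.
April 2022: 2022-04-26.
May 2022: 2022-05-26.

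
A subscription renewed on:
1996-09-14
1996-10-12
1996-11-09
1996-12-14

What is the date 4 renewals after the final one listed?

All dates are Saturdays, 28, 28, 35 days apart.
Specifically, the 2nd Saturday of each month.
January 1997 — 2nd Saturday is 1997-01-11.
February 1997 — 2nd Saturday is 1997-02-08.
2nd Saturday of March 1997: 1997-03-08.
2nd Saturday of April 1997: 1997-04-12.

1997-04-12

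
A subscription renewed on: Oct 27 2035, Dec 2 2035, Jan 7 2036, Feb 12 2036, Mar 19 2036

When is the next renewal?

Apr 24 2036

The spacing is 36, 36, 36, 36 days — always 36 days.
Mar 19 2036 + 36 days = Apr 24 2036.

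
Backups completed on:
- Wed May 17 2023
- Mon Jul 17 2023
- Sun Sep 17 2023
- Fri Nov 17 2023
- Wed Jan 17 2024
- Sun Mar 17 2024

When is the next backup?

Fri May 17 2024

Gaps: 61, 62, 61, 61, 60 days — not constant. Every event is on the 17th of the month.
Pattern: the 17th of every 2 months.
Next: May 2024 → Fri May 17 2024.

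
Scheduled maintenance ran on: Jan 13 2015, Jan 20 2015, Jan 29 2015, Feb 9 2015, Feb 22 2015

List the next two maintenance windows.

Mar 9 2015, Mar 26 2015

The spacing grows by 2 each time: 7, 9, 11, 13 days.
Next gap: 15 days. Feb 22 2015 + 15 days = Mar 9 2015.
Next gap: 17 days. Mar 9 2015 + 17 days = Mar 26 2015.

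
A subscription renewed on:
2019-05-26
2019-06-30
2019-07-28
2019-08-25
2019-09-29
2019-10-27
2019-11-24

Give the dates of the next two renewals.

2019-12-29, 2020-01-26

Every date is a Sunday; gaps 35, 28, 28, 35, 28, 28 days.
Each is the last Sunday of its month (at least one falls on the 29th or later, ruling out '4th Sunday').
December 2019 ends with Sunday 2019-12-29.
January 2020 ends with Sunday 2020-01-26.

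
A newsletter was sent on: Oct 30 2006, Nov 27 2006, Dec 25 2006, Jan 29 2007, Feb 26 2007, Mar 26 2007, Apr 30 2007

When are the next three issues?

May 28 2007, Jun 25 2007, Jul 30 2007

Every date is a Monday; gaps 28, 28, 35, 28, 28, 35 days.
Each is the last Monday of its month (at least one falls on the 29th or later, ruling out '4th Monday').
May 2007 ends with Monday May 28 2007.
Last Monday of June 2007: Jun 25 2007.
Last Monday of July 2007: Jul 30 2007.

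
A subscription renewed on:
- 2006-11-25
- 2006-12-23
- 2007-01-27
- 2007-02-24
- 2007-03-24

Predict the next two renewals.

2007-04-28, 2007-05-26

All dates are Saturdays, 28, 35, 28, 28 days apart.
Specifically, the 4th Saturday of each month.
April 2007 — 4th Saturday is 2007-04-28.
May 2007 — 4th Saturday is 2007-05-26.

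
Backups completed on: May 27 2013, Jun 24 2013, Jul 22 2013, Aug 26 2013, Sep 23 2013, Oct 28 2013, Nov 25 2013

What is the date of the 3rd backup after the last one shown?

Feb 24 2014

All dates are Mondays, 28, 28, 35, 28, 35, 28 days apart.
Specifically, the 4th Monday of each month.
December 2013 — 4th Monday is Dec 23 2013.
4th Monday of January 2014: Jan 27 2014.
February 2014 — 4th Monday is Feb 24 2014.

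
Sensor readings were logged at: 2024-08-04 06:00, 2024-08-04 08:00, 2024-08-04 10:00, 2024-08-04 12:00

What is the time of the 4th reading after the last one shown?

The interval is a steady 2 hours (2, 2, 2).
2024-08-04 12:00 + 2 h = 2024-08-04 14:00.
2024-08-04 14:00 + 2 h = 2024-08-04 16:00.
2024-08-04 16:00 + 2 h = 2024-08-04 18:00.
2024-08-04 18:00 + 2 h = 2024-08-04 20:00.

2024-08-04 20:00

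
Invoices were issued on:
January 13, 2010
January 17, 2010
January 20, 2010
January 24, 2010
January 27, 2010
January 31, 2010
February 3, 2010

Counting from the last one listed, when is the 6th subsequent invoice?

Every event lands on a Wednesday or Sunday (gaps cycle 4, 3, 4, 3, 4, 3).
So the schedule is: every Wednesday and Sunday.
Next Sunday: February 7, 2010.
The following Wednesday is February 10, 2010.
Next Sunday: February 14, 2010.
Next Wednesday: February 17, 2010.
The following Sunday is February 21, 2010.
The following Wednesday is February 24, 2010.

February 24, 2010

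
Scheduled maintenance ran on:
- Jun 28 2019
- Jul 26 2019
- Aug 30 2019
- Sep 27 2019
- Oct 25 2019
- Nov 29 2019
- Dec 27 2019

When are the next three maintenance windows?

Jan 31 2020, Feb 28 2020, Mar 27 2020

All Fridays; the gaps (28, 35, 28, 28, 35, 28) vary with month length.
This is the last Friday of each month.
Last Friday of January 2020: Jan 31 2020.
February 2020 ends with Friday Feb 28 2020.
March 2020 ends with Friday Mar 27 2020.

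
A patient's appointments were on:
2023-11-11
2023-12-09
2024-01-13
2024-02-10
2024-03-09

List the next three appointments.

2024-04-13, 2024-05-11, 2024-06-08

All dates are Saturdays, 28, 35, 28, 28 days apart.
Specifically, the 2nd Saturday of each month.
2nd Saturday of April 2024: 2024-04-13.
2nd Saturday of May 2024: 2024-05-11.
2nd Saturday of June 2024: 2024-06-08.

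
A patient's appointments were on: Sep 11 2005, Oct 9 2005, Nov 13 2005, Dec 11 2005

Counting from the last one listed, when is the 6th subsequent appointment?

All dates are Sundays, 28, 35, 28 days apart.
Specifically, the 2nd Sunday of each month.
January 2006 — 2nd Sunday is Jan 8 2006.
February 2006 — 2nd Sunday is Feb 12 2006.
March 2006 — 2nd Sunday is Mar 12 2006.
April 2006 — 2nd Sunday is Apr 9 2006.
2nd Sunday of May 2006: May 14 2006.
June 2006 — 2nd Sunday is Jun 11 2006.

Jun 11 2006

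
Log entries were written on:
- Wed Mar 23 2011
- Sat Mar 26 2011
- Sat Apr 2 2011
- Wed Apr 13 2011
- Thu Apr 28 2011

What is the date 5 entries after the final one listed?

Sat Sep 10 2011

The spacing grows by 4 each time: 3, 7, 11, 15 days.
Next gap: 19 days. Thu Apr 28 2011 + 19 days = Tue May 17 2011.
Next gap: 23 days. Tue May 17 2011 + 23 days = Thu Jun 9 2011.
Next gap: 27 days. Thu Jun 9 2011 + 27 days = Wed Jul 6 2011.
Next gap: 31 days. Wed Jul 6 2011 + 31 days = Sat Aug 6 2011.
Next gap: 35 days. Sat Aug 6 2011 + 35 days = Sat Sep 10 2011.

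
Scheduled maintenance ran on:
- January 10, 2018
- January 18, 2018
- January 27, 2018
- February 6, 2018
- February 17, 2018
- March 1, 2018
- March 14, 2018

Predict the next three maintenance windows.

Gaps: 8, 9, 10, 11, 12, 13 days — each gap is 1 larger than the previous one.
Next gap: 14 days. March 14, 2018 + 14 days = March 28, 2018.
Next gap: 15 days. March 28, 2018 + 15 days = April 12, 2018.
Next gap: 16 days. April 12, 2018 + 16 days = April 28, 2018.

March 28, 2018; April 12, 2018; April 28, 2018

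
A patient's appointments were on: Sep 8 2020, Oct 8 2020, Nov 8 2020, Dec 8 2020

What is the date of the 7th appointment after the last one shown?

Each date is the 8th; the gaps (30, 31, 30) track the month lengths.
The rule is the 8th of each month.
January 2021: Jan 8 2021.
Next: February 2021 → Feb 8 2021.
March 2021: Mar 8 2021.
April 2021: Apr 8 2021.
Next: May 2021 → May 8 2021.
Next: June 2021 → Jun 8 2021.
Next: July 2021 → Jul 8 2021.

Jul 8 2021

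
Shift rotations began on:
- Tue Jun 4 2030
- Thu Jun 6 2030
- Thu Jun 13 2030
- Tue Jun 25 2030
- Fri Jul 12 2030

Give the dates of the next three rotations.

Gaps: 2, 7, 12, 17 days — each gap is 5 larger than the previous one.
Next gap: 22 days. Fri Jul 12 2030 + 22 days = Sat Aug 3 2030.
Next gap: 27 days. Sat Aug 3 2030 + 27 days = Fri Aug 30 2030.
Next gap: 32 days. Fri Aug 30 2030 + 32 days = Tue Oct 1 2030.

Sat Aug 3 2030, Fri Aug 30 2030, Tue Oct 1 2030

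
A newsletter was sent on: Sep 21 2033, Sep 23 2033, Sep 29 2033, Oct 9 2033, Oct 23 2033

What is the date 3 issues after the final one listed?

Dec 28 2033

Gaps: 2, 6, 10, 14 days — each gap is 4 larger than the previous one.
Next gap: 18 days. Oct 23 2033 + 18 days = Nov 10 2033.
Next gap: 22 days. Nov 10 2033 + 22 days = Dec 2 2033.
Next gap: 26 days. Dec 2 2033 + 26 days = Dec 28 2033.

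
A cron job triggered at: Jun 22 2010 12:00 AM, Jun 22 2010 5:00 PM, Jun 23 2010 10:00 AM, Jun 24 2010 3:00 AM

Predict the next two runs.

Spacing: 17, 17, 17 h — constant 17 h.
Jun 24 2010 3:00 AM + 17 h = Jun 24 2010 8:00 PM.
Jun 24 2010 8:00 PM + 17 h = Jun 25 2010 1:00 PM.

Jun 24 2010 8:00 PM, Jun 25 2010 1:00 PM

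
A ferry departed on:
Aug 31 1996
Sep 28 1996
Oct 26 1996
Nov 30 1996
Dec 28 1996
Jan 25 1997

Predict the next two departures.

Feb 22 1997, Mar 29 1997

These are Saturdays with 28, 28, 35, 28, 28-day gaps.
Each is the final Saturday of its month — Aug 31 1996 is past the 28th, so '4th Saturday' doesn't fit.
Last Saturday of February 1997: Feb 22 1997.
March 1997 ends with Saturday Mar 29 1997.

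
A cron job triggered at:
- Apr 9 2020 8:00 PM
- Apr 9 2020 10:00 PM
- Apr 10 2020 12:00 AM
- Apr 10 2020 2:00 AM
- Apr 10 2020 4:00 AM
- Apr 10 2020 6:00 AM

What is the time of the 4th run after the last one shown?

Gaps: 2, 2, 2, 2, 2 hours — each event is 2 hours after the previous one.
Apr 10 2020 6:00 AM + 2 h = Apr 10 2020 8:00 AM.
Apr 10 2020 8:00 AM + 2 h = Apr 10 2020 10:00 AM.
Apr 10 2020 10:00 AM + 2 h = Apr 10 2020 12:00 PM.
Apr 10 2020 12:00 PM + 2 h = Apr 10 2020 2:00 PM.

Apr 10 2020 2:00 PM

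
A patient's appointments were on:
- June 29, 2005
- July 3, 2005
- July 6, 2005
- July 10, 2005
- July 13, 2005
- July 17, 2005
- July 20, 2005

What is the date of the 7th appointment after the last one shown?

August 14, 2005

Every event lands on a Wednesday or Sunday (gaps cycle 4, 3, 4, 3, 4, 3).
So the schedule is: every Wednesday and Sunday.
The following Sunday is July 24, 2005.
The following Wednesday is July 27, 2005.
Next Sunday: July 31, 2005.
Next Wednesday: August 3, 2005.
The following Sunday is August 7, 2005.
Next Wednesday: August 10, 2005.
The following Sunday is August 14, 2005.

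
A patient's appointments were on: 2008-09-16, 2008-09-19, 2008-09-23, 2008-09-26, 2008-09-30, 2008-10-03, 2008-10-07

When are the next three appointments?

2008-10-10, 2008-10-14, 2008-10-17

The gap pattern 3, 4, 3, 4, 3, 4 repeats every 2 events.
These are the Tuesdays and Fridays of each week.
The following Friday is 2008-10-10.
Next Tuesday: 2008-10-14.
The following Friday is 2008-10-17.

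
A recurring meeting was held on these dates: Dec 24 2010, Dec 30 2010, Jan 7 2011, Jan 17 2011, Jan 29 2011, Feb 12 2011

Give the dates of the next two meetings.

Gaps: 6, 8, 10, 12, 14 days — each gap is 2 larger than the previous one.
Next gap: 16 days. Feb 12 2011 + 16 days = Feb 28 2011.
Next gap: 18 days. Feb 28 2011 + 18 days = Mar 18 2011.

Feb 28 2011, Mar 18 2011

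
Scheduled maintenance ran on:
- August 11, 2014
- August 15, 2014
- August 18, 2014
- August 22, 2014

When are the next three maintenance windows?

Every event lands on a Monday or Friday (gaps cycle 4, 3, 4).
So the schedule is: every Monday and Friday.
Next Monday: August 25, 2014.
Next Friday: August 29, 2014.
Next Monday: September 1, 2014.

August 25, 2014; August 29, 2014; September 1, 2014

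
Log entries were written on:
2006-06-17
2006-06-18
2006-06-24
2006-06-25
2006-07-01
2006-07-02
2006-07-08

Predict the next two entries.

Gaps: 1, 6, 1, 6, 1, 6 days — not constant, but cyclic with period 2.
The events fall on every Saturday and Sunday.
The following Sunday is 2006-07-09.
Next Saturday: 2006-07-15.

2006-07-09, 2006-07-15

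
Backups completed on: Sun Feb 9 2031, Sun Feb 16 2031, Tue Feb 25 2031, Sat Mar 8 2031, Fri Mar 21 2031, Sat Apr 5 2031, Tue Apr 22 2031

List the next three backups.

The spacing grows by 2 each time: 7, 9, 11, 13, 15, 17 days.
Next gap: 19 days. Tue Apr 22 2031 + 19 days = Sun May 11 2031.
Next gap: 21 days. Sun May 11 2031 + 21 days = Sun Jun 1 2031.
Next gap: 23 days. Sun Jun 1 2031 + 23 days = Tue Jun 24 2031.

Sun May 11 2031, Sun Jun 1 2031, Tue Jun 24 2031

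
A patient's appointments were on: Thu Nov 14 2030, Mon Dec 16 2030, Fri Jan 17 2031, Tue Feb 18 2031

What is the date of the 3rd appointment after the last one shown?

Every event comes 32 days after the last (32, 32, 32).
Tue Feb 18 2031 + 32 days = Sat Mar 22 2031.
Sat Mar 22 2031 + 32 days = Wed Apr 23 2031.
Wed Apr 23 2031 + 32 days = Sun May 25 2031.

Sun May 25 2031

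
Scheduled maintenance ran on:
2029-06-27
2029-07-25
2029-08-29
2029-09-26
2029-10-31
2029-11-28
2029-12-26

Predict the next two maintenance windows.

All Wednesdays; the gaps (28, 35, 28, 35, 28, 28) vary with month length.
This is the last Wednesday of each month.
January 2030 ends with Wednesday 2030-01-30.
Last Wednesday of February 2030: 2030-02-27.

2030-01-30, 2030-02-27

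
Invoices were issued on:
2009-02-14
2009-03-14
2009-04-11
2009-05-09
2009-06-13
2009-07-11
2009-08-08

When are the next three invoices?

Gaps: 28, 28, 28, 35, 28, 28 days — a mix of 28 and 35. Every date is a Saturday.
Each is the 2nd Saturday of its month.
September 2009 — 2nd Saturday is 2009-09-12.
2nd Saturday of October 2009: 2009-10-10.
November 2009 — 2nd Saturday is 2009-11-14.

2009-09-12, 2009-10-10, 2009-11-14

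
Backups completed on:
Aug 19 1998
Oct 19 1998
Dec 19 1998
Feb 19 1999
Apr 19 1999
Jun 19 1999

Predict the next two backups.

Aug 19 1999, Oct 19 1999

The day-of-month is always 19 (61, 61, 62, 59, 61 days between events).
So this recurs on the 19th of every 2 months.
Next: August 1999 → Aug 19 1999.
Next: October 1999 → Oct 19 1999.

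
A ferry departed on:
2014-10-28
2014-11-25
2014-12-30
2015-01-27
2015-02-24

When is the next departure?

2015-03-31

Every date is a Tuesday; gaps 28, 35, 28, 28 days.
Each is the last Tuesday of its month (at least one falls on the 29th or later, ruling out '4th Tuesday').
March 2015 ends with Tuesday 2015-03-31.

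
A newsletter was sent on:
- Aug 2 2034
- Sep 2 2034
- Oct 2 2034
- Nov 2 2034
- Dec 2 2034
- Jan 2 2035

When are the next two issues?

Gaps: 31, 30, 31, 30, 31 days — not constant. Every event is on the 2nd of the month.
Pattern: the 2nd of each month.
Next: February 2035 → Feb 2 2035.
Next: March 2035 → Mar 2 2035.

Feb 2 2035, Mar 2 2035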